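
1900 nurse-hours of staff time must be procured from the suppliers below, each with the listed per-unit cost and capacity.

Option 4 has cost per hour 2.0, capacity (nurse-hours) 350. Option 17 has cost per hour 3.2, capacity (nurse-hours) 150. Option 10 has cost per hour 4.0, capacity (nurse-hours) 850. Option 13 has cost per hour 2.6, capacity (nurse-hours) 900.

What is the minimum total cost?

Cheapest first:
Option 4 at 2.0: take all 350 nurse-hours ; 1550 still needed.
Take 900 from Option 13 at 2.6 ; need 650 more.
Option 17 (3.2): use full 150 ; 500 nurse-hours to go.
Take 500 from Option 10 at 4.0 to finish.
Cost = 350×2.0 + 900×2.6 + 150×3.2 + 500×4.0 = 5520.

5520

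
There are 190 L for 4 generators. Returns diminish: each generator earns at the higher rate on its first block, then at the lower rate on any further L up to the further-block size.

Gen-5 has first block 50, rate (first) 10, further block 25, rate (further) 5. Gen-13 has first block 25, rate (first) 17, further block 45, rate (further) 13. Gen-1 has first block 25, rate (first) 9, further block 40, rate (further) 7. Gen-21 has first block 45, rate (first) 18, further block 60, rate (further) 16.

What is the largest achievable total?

2930

Order all 8 blocks by rate: Gen-21/tier1 18 > Gen-13/tier1 17 > Gen-21/tier2 16 > Gen-13/tier2 13 > Gen-5/tier1 10 > Gen-1/tier1 9 > Gen-1/tier2 7 > Gen-5/tier2 5.
Gen-21 tier1 at 18: fill all 45 ; 145 left.
Gen-13/tier1 (17): +25 ; 120 left.
Gen-21 tier2 at 16: fill all 60 ; 60 left.
Gen-13 tier2 at 13: fill all 45 ; 15 left.
15 remain; put them into Gen-5 tier1 at 10.
Total = 18×45 + 17×25 + 16×60 + 13×45 + 10×15 = 2930.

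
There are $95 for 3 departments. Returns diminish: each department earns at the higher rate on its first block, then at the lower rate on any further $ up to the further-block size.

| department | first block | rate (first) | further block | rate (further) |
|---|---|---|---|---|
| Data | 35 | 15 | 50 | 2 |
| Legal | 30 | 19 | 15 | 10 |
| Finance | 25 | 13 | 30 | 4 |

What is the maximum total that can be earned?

1470

Treat each block as its own option and order by rate: Legal/first 19 > Data/first 15 > Finance/first 13 > Legal/second 10 > Finance/second 4 > Data/second 2.
Fill Legal first block (30 at 19) ; 65 left.
Data first at 15: fill all 35 ; 30 left.
Fill Finance first block (25 at 13) ; 5 left.
5 remain; put them into Legal second at 10.
Total = 19×30 + 15×35 + 13×25 + 10×5 = 1470.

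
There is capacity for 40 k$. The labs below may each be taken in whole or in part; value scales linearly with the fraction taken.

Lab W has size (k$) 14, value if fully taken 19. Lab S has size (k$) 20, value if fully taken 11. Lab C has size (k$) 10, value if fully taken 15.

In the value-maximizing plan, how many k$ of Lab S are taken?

16

Best value per unit of size first: Lab C 15/10≈1.5, Lab W 19/14≈1.36, Lab S 11/20≈0.55.
Take all of Lab C (10 k$, value 15) ; 30 k$ left.
Take all of Lab W (14 k$, value 19) ; 16 k$ left.
Fill the last 16 k$ with part of Lab S: 16/20 of it earns 8.8.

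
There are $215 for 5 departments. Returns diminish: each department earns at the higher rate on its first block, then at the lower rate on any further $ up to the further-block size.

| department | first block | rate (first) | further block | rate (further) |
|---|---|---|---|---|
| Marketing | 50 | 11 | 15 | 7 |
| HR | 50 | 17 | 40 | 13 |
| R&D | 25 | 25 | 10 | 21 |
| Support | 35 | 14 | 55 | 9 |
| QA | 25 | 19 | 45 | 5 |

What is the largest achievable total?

Rank every tier by rate: R&D/T1 25 > R&D/T2 21 > QA/T1 19 > HR/T1 17 > Support/T1 14 > HR/T2 13 > Marketing/T1 11 > Support/T2 9 > Marketing/T2 7 > QA/T2 5.
R&D T1 at 25: fill all 25 → 190 left.
R&D T2 at 21: fill all 10 → 180 left.
QA/T1 (19): +25 → 155 left.
HR/T1 (17): +50 → 105 left.
Support/T1 (14): +35 → 70 left.
HR T2 at 13: fill all 40 → 30 left.
Marketing/T1: +30 of 50 at 11; pool empty.
Total = 25×25 + 21×10 + 19×25 + 17×50 + 14×35 + 13×40 + 11×30 = 3500.

3500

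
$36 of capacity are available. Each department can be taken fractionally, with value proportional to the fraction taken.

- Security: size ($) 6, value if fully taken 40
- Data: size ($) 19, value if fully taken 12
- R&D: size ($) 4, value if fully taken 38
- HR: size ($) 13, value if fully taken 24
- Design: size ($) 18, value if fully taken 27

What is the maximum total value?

Best value per unit of size first: R&D 38/4≈9.5, Security 40/6≈6.67, HR 24/13≈1.85, Design 27/18≈1.5, Data 12/19≈0.632.
R&D: take in full, 4 $ for value 38 ; 32 left.
Security: take in full, 6 $ for value 40 ; 26 left.
All 13 $ of HR fit (value 24) ; 13 remain.
Only 13 $ remain; take 13/18 of Design for value 27×13/18 = 19.5.
Total value = 121.5.

121.5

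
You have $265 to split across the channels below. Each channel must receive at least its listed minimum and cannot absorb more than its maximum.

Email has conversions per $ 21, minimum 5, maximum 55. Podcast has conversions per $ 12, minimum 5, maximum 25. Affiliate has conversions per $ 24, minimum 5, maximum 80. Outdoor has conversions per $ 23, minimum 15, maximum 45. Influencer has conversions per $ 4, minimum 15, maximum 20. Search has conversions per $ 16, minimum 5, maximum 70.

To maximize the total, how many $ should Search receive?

Meeting every minimum uses 5+5+5+15+15+5 = 50 $, leaving 215.
Highest conversions per $ first: Affiliate 24 > Outdoor 23 > Email 21 > Search 16 > Podcast 12 > Influencer 4.
Give Affiliate 75 more to hit its cap of 80 ; 140 left.
Give Outdoor 30 more to hit its cap of 45 ; 110 left.
Give Email 50 more to hit its cap of 55 ; 60 left.
Search has room for 65 more but only 60 remain, so it gets 65.

65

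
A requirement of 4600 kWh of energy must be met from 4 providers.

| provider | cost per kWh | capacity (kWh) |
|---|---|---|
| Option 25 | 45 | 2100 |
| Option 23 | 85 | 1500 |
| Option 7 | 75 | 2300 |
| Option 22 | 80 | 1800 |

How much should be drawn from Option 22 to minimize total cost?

Fill from the cheapest provider first.
Take 2100 from Option 25 at 45 ; need 2500 more.
Take 2300 from Option 7 at 75 ; need 200 more.
Option 22 (80): take the remaining 200 ; done.
Option 23: unused.

200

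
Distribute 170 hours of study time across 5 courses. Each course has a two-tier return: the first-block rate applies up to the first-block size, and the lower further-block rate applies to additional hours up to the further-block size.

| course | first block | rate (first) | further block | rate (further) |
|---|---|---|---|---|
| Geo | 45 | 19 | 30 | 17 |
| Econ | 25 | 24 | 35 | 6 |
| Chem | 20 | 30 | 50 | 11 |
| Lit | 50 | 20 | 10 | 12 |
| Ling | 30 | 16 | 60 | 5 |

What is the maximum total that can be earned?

3565

Treat each block as its own option and order by rate: Chem/T1 30 > Econ/T1 24 > Lit/T1 20 > Geo/T1 19 > Geo/T2 17 > Ling/T1 16 > Lit/T2 12 > Chem/T2 11 > Econ/T2 6 > Ling/T2 5.
Chem/T1 (30): +20 → 150 left.
Econ/T1 (24): +25 → 125 left.
Lit/T1 (20): +50 → 75 left.
Geo T1 at 19: fill all 45 → 30 left.
Geo T2 at 17: fill all 30 → 0 left.
Total = 30×20 + 24×25 + 20×50 + 19×45 + 17×30 = 3565.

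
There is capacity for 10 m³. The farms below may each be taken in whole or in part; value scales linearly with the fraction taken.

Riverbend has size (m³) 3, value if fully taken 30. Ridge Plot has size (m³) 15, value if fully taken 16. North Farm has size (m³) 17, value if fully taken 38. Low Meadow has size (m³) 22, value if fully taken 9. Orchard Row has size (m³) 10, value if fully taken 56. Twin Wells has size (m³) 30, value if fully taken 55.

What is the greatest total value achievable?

Sort by value density: Riverbend 30/3≈10, Orchard Row 56/10≈5.6, North Farm 38/17≈2.24, Twin Wells 55/30≈1.83, Ridge Plot 16/15≈1.07, Low Meadow 9/22≈0.409.
Riverbend: take in full, 3 m³ for value 30 → 7 left.
7 m³ left: a 7/10 share of Orchard Row gives 56×7/10 = 39.2.
Total value = 69.2.

69.2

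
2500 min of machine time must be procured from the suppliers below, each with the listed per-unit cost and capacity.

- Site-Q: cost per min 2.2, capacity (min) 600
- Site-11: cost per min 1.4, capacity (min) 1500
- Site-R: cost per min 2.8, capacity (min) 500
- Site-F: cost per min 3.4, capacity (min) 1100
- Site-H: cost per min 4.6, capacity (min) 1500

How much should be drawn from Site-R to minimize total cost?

Fill from the cheapest supplier first.
Take 1500 from Site-11 at 1.4 → need 1000 more.
Site-Q (2.2): use full 600 → 400 min to go.
Take 400 from Site-R at 2.8 to finish.
Site-F, Site-H: unused.

400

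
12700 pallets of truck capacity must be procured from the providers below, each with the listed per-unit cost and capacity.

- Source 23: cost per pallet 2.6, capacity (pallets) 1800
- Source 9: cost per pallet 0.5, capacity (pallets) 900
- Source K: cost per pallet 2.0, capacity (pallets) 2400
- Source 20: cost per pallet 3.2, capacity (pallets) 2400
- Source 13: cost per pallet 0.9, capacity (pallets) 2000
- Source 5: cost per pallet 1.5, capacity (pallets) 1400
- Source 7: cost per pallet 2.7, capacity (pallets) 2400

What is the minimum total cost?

26070

Use providers in increasing cost order.
Take 900 from Source 9 at 0.5 ; need 11800 more.
Source 13 at 0.9: take all 2000 pallets ; 9800 still needed.
Source 5 at 1.5: take all 1400 pallets ; 8400 still needed.
Source K at 2.0: take all 2400 pallets ; 6000 still needed.
Source 23 (2.6): use full 1800 ; 4200 pallets to go.
Source 7 (2.7): use full 2400 ; 1800 pallets to go.
Source 20 (3.2): take the remaining 1800 ; done.
Cost = 900×0.5 + 2000×0.9 + 1400×1.5 + 2400×2.0 + 1800×2.6 + 2400×2.7 + 1800×3.2 = 26070.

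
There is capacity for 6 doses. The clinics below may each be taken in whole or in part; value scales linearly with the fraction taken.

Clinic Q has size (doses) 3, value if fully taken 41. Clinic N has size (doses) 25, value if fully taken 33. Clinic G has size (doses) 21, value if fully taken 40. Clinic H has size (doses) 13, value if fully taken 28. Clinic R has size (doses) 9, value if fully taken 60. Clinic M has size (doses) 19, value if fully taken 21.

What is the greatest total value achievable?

61

Rank by value-to-size ratio: Clinic Q 41/3≈13.7, Clinic R 60/9≈6.67, Clinic H 28/13≈2.15, Clinic G 40/21≈1.9, Clinic N 33/25≈1.32, Clinic M 21/19≈1.11.
Take all of Clinic Q (3 doses, value 41) → 3 doses left.
3 doses left: a 3/9 share of Clinic R gives 60×3/9 = 20.
Total value = 61.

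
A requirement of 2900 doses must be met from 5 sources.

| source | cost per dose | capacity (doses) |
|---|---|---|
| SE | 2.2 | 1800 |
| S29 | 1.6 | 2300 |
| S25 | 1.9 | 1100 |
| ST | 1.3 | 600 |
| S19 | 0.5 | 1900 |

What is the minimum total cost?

Cheapest first:
Take 1900 from S19 at 0.5 — need 1000 more.
ST at 1.3: take all 600 doses — 400 still needed.
S29 (1.6): take the remaining 400 — done.
S25, SE: unused.
Cost = 1900×0.5 + 600×1.3 + 400×1.6 = 2370.

2370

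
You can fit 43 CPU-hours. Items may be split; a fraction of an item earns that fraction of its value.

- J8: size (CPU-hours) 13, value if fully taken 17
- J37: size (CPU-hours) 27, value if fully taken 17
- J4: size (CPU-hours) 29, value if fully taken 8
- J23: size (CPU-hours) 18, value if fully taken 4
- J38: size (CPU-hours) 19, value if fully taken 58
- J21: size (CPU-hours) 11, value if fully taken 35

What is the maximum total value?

110

Best value per unit of size first: J21 35/11≈3.18, J38 58/19≈3.05, J8 17/13≈1.31, J37 17/27≈0.63, J4 8/29≈0.276, J23 4/18≈0.222.
All 11 CPU-hours of J21 fit (value 35) ; 32 remain.
J38: take in full, 19 CPU-hours for value 58 ; 13 left.
Take all of J8 (13 CPU-hours, value 17) ; 0 CPU-hours left.
Total value = 110.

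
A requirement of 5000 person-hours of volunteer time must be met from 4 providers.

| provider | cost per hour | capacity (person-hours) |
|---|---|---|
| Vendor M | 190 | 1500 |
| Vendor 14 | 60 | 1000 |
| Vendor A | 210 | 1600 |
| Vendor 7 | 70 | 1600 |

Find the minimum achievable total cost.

646000

Use providers in increasing cost order.
Take 1000 from Vendor 14 at 60 — need 4000 more.
Vendor 7 at 70: take all 1600 person-hours — 2400 still needed.
Vendor M at 190: take all 1500 person-hours — 900 still needed.
Take 900 from Vendor A at 210 to finish.
Cost = 1000×60 + 1600×70 + 1500×190 + 900×210 = 646000.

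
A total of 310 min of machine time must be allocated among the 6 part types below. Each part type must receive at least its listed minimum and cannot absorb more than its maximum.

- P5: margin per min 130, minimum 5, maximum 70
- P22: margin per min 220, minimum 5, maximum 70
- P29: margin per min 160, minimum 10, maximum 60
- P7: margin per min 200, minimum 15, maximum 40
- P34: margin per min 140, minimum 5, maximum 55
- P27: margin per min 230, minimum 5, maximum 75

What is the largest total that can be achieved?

Meeting every minimum uses 5+5+10+15+5+5 = 45 min, leaving 265.
Order the part types by margin per min: P27 230 > P22 220 > P7 200 > P29 160 > P34 140 > P5 130.
Give P27 70 more to hit its cap of 75 ; 195 left.
P22 takes 65 more to reach its cap of 70 ; 130 left.
Give P7 25 more to hit its cap of 40 ; 105 left.
P29: +50 to 60 (cap) ; 55 left.
Give P34 50 more to hit its cap of 55 ; 5 left.
Only 5 left; P5 takes them to reach 10.
Total = 130×10 + 220×70 + 160×60 + 200×40 + 140×55 + 230×75 = 59250.

59250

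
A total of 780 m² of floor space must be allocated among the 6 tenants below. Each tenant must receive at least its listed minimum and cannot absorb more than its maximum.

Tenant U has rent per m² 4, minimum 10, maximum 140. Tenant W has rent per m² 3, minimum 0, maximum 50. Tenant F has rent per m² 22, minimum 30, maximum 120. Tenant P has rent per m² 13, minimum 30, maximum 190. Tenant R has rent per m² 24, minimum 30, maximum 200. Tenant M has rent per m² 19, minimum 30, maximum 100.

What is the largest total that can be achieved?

Meeting every minimum uses 10+0+30+30+30+30 = 130 m², leaving 650.
Order the tenants by rent per m²: Tenant R 24 > Tenant F 22 > Tenant M 19 > Tenant P 13 > Tenant U 4 > Tenant W 3.
Tenant R: +170 to 200 (cap) — 480 left.
Give Tenant F 90 more to hit its cap of 120 — 390 left.
Tenant M: +70 to 100 (cap) — 320 left.
Tenant P: +160 to 190 (cap) — 160 left.
Tenant U takes 130 more to reach its cap of 140 — 30 left.
Only 30 left; Tenant W takes them to reach 30.
Total = 4×140 + 3×30 + 22×120 + 13×190 + 24×200 + 19×100 = 12460.

12460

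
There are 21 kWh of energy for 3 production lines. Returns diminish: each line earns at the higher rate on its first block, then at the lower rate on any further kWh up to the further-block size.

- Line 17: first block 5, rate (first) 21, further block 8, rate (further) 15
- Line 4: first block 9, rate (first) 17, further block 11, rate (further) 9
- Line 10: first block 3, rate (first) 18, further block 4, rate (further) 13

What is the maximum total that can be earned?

Rank every tier by rate: Line 17/first 21 > Line 10/first 18 > Line 4/first 17 > Line 17/second 15 > Line 10/second 13 > Line 4/second 9.
Fill Line 17 first block (5 at 21) ; 16 left.
Fill Line 10 first block (3 at 18) ; 13 left.
Line 4/first (17): +9 ; 4 left.
Line 17/second: +4 of 8 at 15; pool empty.
Total = 21×5 + 18×3 + 17×9 + 15×4 = 372.

372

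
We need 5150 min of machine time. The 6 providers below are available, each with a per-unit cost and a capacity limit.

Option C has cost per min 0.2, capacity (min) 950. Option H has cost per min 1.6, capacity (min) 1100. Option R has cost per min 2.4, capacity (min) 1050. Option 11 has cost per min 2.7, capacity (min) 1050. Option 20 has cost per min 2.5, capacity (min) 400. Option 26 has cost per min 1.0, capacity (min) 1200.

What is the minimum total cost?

Cheapest first:
Option C (0.2): use full 950 — 4200 min to go.
Option 26 (1.0): use full 1200 — 3000 min to go.
Take 1100 from Option H at 1.6 — need 1900 more.
Option R at 2.4: take all 1050 min — 850 still needed.
Option 20 at 2.5: take all 400 min — 450 still needed.
Option 11 (2.7): take the remaining 450 — done.
Cost = 950×0.2 + 1200×1.0 + 1100×1.6 + 1050×2.4 + 400×2.5 + 450×2.7 = 7885.

7885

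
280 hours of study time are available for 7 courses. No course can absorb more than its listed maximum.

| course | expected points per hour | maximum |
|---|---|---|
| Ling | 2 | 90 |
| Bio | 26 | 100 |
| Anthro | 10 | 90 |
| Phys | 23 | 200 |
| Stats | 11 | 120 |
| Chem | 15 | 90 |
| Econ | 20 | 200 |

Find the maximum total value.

6740

Highest expected points per hour first: Bio 26 > Phys 23 > Econ 20 > Chem 15 > Stats 11 > Anthro 10 > Ling 2.
Bio: +100 to 100 (cap) — 180 left.
Only 180 left; Phys takes them to reach 180.
Total = 26×100 + 23×180 = 6740.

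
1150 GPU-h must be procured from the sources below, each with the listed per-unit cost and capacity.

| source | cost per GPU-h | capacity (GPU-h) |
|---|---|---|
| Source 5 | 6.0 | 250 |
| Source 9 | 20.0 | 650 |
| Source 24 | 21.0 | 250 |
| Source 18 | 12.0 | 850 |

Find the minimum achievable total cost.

12700

Fill from the cheapest source first.
Source 5 at 6.0: take all 250 GPU-h — 900 still needed.
Source 18 at 12.0: take all 850 GPU-h — 50 still needed.
Take 50 from Source 9 at 20.0 to finish.
Source 24: unused.
Cost = 250×6.0 + 850×12.0 + 50×20.0 = 12700.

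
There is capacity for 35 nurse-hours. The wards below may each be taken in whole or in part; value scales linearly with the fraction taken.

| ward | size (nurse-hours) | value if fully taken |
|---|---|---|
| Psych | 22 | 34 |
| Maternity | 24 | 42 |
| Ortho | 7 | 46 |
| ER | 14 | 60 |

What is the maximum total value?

130.5

Rank by value-to-size ratio: Ortho 46/7≈6.57, ER 60/14≈4.29, Maternity 42/24≈1.75, Psych 34/22≈1.55.
Take all of Ortho (7 nurse-hours, value 46) ; 28 nurse-hours left.
Take all of ER (14 nurse-hours, value 60) ; 14 nurse-hours left.
Only 14 nurse-hours remain; take 14/24 of Maternity for value 42×14/24 = 24.5.
Total value = 130.5.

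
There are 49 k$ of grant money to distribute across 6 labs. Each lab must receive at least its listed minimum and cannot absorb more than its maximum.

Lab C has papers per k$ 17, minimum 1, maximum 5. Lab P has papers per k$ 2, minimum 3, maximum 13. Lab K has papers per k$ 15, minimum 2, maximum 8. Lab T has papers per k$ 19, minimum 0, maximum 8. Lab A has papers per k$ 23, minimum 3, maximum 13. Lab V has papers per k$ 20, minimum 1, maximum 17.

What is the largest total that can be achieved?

927

Meeting every minimum uses 1+3+2+0+3+1 = 10 k$, leaving 39.
Highest papers per k$ first: Lab A 23 > Lab V 20 > Lab T 19 > Lab C 17 > Lab K 15 > Lab P 2.
Lab A takes 10 more to reach its cap of 13 ; 29 left.
Give Lab V 16 more to hit its cap of 17 ; 13 left.
Lab T: +8 to 8 (cap) ; 5 left.
Lab C: +4 to 5 (cap) ; 1 left.
Lab K: +1 (room for 6) → 3. Pool exhausted.
Total = 17×5 + 2×3 + 15×3 + 19×8 + 23×13 + 20×17 = 927.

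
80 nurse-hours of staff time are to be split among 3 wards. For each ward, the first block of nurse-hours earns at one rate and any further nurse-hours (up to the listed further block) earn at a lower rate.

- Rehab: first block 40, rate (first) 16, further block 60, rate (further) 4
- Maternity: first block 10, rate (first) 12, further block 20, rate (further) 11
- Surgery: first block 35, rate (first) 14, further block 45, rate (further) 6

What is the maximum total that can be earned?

1190

Order all 6 blocks by rate: Rehab/tier1 16 > Surgery/tier1 14 > Maternity/tier1 12 > Maternity/tier2 11 > Surgery/tier2 6 > Rehab/tier2 4.
Rehab tier1 at 16: fill all 40 ; 40 left.
Surgery/tier1 (14): +35 ; 5 left.
5 remain; put them into Maternity tier1 at 12.
Total = 16×40 + 14×35 + 12×5 = 1190.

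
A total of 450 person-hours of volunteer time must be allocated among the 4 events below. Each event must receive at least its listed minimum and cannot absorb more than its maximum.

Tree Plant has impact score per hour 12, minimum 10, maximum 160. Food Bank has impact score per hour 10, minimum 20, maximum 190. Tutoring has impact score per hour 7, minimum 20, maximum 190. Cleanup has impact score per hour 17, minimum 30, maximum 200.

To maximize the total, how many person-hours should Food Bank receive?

70

Meeting every minimum uses 10+20+20+30 = 80 person-hours, leaving 370.
Order the events by impact score per hour: Cleanup 17 > Tree Plant 12 > Food Bank 10 > Tutoring 7.
Give Cleanup 170 more to hit its cap of 200 → 200 left.
Tree Plant: +150 to 160 (cap) → 50 left.
Food Bank: +50 (room for 170) → 70. Pool exhausted.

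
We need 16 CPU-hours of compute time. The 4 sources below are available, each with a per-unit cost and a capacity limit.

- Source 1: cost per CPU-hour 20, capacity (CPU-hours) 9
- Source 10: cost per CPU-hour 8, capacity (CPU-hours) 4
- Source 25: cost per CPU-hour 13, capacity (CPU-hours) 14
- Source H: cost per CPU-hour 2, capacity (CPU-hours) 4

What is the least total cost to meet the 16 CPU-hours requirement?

144

Use sources in increasing cost order.
Source H (2): use full 4 — 12 CPU-hours to go.
Source 10 at 8: take all 4 CPU-hours — 8 still needed.
Source 25 at 13: take 8 of its 14 — requirement met.
Source 1: unused.
Cost = 4×2 + 4×8 + 8×13 = 144.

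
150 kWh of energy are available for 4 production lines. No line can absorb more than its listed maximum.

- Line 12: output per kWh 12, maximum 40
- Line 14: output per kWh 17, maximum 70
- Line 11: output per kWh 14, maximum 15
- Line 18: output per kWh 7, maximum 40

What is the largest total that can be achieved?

Rank by output per kWh: Line 14 17 > Line 11 14 > Line 12 12 > Line 18 7.
Line 14: +70 to 70 (cap) — 80 left.
Give Line 11 15 to hit its cap of 15 — 65 left.
Line 12 takes 40 to reach its cap of 40 — 25 left.
Only 25 left; Line 18 takes them to reach 25.
Total = 12×40 + 17×70 + 14×15 + 7×25 = 2055.

2055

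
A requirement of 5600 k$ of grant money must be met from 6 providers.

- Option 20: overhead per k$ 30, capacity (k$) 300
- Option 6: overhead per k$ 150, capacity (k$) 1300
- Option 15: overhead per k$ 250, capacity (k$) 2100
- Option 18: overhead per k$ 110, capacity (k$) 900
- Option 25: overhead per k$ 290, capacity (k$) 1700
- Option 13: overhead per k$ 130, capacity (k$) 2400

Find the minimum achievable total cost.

Fill from the cheapest provider first.
Take 300 from Option 20 at 30 ; need 5300 more.
Option 18 (110): use full 900 ; 4400 k$ to go.
Option 13 at 130: take all 2400 k$ ; 2000 still needed.
Option 6 (150): use full 1300 ; 700 k$ to go.
Take 700 from Option 15 at 250 to finish.
Option 25: unused.
Cost = 300×30 + 900×110 + 2400×130 + 1300×150 + 700×250 = 790000.

790000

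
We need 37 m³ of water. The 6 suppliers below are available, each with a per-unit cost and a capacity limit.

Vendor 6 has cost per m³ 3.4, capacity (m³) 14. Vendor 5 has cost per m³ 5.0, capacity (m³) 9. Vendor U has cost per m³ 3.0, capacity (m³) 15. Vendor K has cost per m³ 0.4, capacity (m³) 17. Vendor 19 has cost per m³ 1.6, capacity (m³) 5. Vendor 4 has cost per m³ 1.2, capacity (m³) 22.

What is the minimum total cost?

30.8

Fill from the cheapest supplier first.
Take 17 from Vendor K at 0.4 → need 20 more.
Take 20 from Vendor 4 at 1.2 to finish.
Vendor 19, Vendor U, Vendor 6, Vendor 5: unused.
Cost = 17×0.4 + 20×1.2 = 30.8.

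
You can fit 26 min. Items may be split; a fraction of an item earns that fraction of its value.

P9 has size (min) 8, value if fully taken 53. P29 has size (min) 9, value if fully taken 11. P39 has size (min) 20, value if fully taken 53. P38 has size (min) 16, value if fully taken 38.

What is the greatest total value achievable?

100.7

Rank by value-to-size ratio: P9 53/8≈6.62, P39 53/20≈2.65, P38 38/16≈2.38, P29 11/9≈1.22.
Take all of P9 (8 min, value 53) → 18 min left.
Fill the last 18 min with part of P39: 18/20 of it earns 47.7.
Total value = 100.7.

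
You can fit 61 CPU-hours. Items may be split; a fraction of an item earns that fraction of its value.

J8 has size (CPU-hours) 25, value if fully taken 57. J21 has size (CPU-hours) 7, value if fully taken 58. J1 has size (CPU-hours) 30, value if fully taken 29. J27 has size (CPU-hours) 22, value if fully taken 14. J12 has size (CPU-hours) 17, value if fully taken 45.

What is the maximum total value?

171.6

Rank by value-to-size ratio: J21 58/7≈8.29, J12 45/17≈2.65, J8 57/25≈2.28, J1 29/30≈0.967, J27 14/22≈0.636.
All 7 CPU-hours of J21 fit (value 58) ; 54 remain.
Take all of J12 (17 CPU-hours, value 45) ; 37 CPU-hours left.
J8: take in full, 25 CPU-hours for value 57 ; 12 left.
12 CPU-hours left: a 12/30 share of J1 gives 29×12/30 = 11.6.
Total value = 171.6.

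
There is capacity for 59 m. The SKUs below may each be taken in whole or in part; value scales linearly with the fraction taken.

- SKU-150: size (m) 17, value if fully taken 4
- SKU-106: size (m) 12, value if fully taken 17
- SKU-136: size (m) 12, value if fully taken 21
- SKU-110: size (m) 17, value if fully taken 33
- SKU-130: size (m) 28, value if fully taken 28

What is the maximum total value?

89

Sort by value density: SKU-110 33/17≈1.94, SKU-136 21/12≈1.75, SKU-106 17/12≈1.42, SKU-130 28/28≈1, SKU-150 4/17≈0.235.
Take all of SKU-110 (17 m, value 33) → 42 m left.
All 12 m of SKU-136 fit (value 21) → 30 remain.
SKU-106: take in full, 12 m for value 17 → 18 left.
18 m left: a 18/28 share of SKU-130 gives 28×18/28 = 18.
Total value = 89.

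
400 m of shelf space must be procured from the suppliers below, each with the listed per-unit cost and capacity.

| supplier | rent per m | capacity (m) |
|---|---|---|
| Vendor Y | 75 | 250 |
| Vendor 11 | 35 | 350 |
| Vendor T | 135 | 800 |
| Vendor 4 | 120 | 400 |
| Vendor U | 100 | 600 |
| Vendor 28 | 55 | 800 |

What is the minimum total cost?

15000

Cheapest first:
Vendor 11 (35): use full 350 → 50 m to go.
Take 50 from Vendor 28 at 55 to finish.
Vendor Y, Vendor U, Vendor 4, Vendor T: unused.
Cost = 350×35 + 50×55 = 15000.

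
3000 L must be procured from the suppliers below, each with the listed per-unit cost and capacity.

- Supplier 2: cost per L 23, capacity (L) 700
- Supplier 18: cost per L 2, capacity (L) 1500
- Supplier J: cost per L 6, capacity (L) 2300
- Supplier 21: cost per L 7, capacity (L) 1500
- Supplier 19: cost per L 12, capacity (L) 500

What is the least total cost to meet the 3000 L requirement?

Fill from the cheapest supplier first.
Take 1500 from Supplier 18 at 2 → need 1500 more.
Supplier J (6): take the remaining 1500 → done.
Supplier 21, Supplier 19, Supplier 2: unused.
Cost = 1500×2 + 1500×6 = 12000.

12000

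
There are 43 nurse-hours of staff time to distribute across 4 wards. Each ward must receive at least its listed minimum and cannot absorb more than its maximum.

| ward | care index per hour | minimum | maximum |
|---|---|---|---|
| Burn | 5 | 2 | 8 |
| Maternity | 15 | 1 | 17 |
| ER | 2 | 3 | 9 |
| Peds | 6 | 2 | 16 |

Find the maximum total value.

392

Meeting every minimum uses 2+1+3+2 = 8 nurse-hours, leaving 35.
Order the wards by care index per hour: Maternity 15 > Peds 6 > Burn 5 > ER 2.
Give Maternity 16 more to hit its cap of 17 — 19 left.
Peds: +14 to 16 (cap) — 5 left.
Only 5 left; Burn takes them to reach 7.
Total = 5×7 + 15×17 + 2×3 + 6×16 = 392.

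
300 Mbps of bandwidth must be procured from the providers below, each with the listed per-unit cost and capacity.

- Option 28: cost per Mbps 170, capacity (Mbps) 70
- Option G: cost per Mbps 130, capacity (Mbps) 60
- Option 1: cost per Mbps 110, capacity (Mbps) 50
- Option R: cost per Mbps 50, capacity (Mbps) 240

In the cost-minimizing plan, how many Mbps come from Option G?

10

Cheapest first:
Option R at 50: take all 240 Mbps → 60 still needed.
Option 1 at 110: take all 50 Mbps → 10 still needed.
Option G at 130: take 10 of its 60 → requirement met.
Option 28: unused.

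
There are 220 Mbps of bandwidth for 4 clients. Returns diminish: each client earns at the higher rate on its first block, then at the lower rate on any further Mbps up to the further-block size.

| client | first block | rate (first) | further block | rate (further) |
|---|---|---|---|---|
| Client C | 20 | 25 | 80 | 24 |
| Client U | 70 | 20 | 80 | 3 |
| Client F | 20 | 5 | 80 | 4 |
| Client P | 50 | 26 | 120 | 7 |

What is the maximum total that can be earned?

Rank every tier by rate: Client P/first 26 > Client C/first 25 > Client C/second 24 > Client U/first 20 > Client P/second 7 > Client F/first 5 > Client F/second 4 > Client U/second 3.
Client P/first (26): +50 → 170 left.
Client C first at 25: fill all 20 → 150 left.
Fill Client C second block (80 at 24) → 70 left.
Client U first at 20: fill all 70 → 0 left.
Total = 26×50 + 25×20 + 24×80 + 20×70 = 5120.

5120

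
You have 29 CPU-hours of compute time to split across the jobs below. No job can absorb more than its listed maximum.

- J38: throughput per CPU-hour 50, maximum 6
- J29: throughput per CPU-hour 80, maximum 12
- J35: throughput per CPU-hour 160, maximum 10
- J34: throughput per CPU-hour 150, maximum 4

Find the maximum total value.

Highest throughput per CPU-hour first: J35 160 > J34 150 > J29 80 > J38 50.
Give J35 10 to hit its cap of 10 → 19 left.
Give J34 4 to hit its cap of 4 → 15 left.
Give J29 12 to hit its cap of 12 → 3 left.
Only 3 left; J38 takes them to reach 3.
Total = 50×3 + 80×12 + 160×10 + 150×4 = 3310.

3310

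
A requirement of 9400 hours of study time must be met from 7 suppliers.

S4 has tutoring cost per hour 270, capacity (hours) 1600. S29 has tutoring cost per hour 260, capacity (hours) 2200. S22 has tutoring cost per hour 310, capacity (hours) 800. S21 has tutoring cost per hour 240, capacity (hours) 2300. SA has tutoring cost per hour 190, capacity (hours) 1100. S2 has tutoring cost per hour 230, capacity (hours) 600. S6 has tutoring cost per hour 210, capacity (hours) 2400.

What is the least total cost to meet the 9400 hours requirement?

Use suppliers in increasing cost order.
Take 1100 from SA at 190 ; need 8300 more.
S6 (210): use full 2400 ; 5900 hours to go.
Take 600 from S2 at 230 ; need 5300 more.
Take 2300 from S21 at 240 ; need 3000 more.
S29 at 260: take all 2200 hours ; 800 still needed.
S4 at 270: take 800 of its 1600 ; requirement met.
S22: unused.
Cost = 1100×190 + 2400×210 + 600×230 + 2300×240 + 2200×260 + 800×270 = 2191000.

2191000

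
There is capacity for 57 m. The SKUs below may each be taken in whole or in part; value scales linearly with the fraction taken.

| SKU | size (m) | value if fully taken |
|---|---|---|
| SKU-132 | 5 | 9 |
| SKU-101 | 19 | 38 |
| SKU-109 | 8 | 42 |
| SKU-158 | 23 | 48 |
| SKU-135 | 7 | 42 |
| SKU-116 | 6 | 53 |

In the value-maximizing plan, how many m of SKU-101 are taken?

Rank by value-to-size ratio: SKU-116 53/6≈8.83, SKU-135 42/7≈6, SKU-109 42/8≈5.25, SKU-158 48/23≈2.09, SKU-101 38/19≈2, SKU-132 9/5≈1.8.
Take all of SKU-116 (6 m, value 53) → 51 m left.
SKU-135: take in full, 7 m for value 42 → 44 left.
All 8 m of SKU-109 fit (value 42) → 36 remain.
SKU-158: take in full, 23 m for value 48 → 13 left.
Fill the last 13 m with part of SKU-101: 13/19 of it earns 26.

13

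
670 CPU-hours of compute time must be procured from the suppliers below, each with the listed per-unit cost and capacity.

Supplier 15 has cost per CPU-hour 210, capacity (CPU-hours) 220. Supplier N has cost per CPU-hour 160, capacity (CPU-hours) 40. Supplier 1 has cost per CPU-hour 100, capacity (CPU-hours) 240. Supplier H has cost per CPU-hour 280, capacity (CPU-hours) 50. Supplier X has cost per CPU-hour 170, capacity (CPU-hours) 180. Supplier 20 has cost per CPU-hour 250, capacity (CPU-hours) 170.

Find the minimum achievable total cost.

105100

Fill from the cheapest supplier first.
Supplier 1 at 100: take all 240 CPU-hours — 430 still needed.
Supplier N at 160: take all 40 CPU-hours — 390 still needed.
Supplier X at 170: take all 180 CPU-hours — 210 still needed.
Take 210 from Supplier 15 at 210 to finish.
Supplier 20, Supplier H: unused.
Cost = 240×100 + 40×160 + 180×170 + 210×210 = 105100.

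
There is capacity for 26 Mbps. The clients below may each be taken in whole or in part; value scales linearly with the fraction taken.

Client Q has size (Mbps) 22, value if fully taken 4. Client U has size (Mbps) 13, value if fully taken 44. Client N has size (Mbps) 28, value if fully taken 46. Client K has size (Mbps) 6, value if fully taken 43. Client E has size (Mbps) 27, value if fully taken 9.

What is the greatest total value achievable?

Sort by value density: Client K 43/6≈7.17, Client U 44/13≈3.38, Client N 46/28≈1.64, Client E 9/27≈0.333, Client Q 4/22≈0.182.
Take all of Client K (6 Mbps, value 43) → 20 Mbps left.
Take all of Client U (13 Mbps, value 44) → 7 Mbps left.
Only 7 Mbps remain; take 7/28 of Client N for value 46×7/28 = 11.5.
Total value = 98.5.

98.5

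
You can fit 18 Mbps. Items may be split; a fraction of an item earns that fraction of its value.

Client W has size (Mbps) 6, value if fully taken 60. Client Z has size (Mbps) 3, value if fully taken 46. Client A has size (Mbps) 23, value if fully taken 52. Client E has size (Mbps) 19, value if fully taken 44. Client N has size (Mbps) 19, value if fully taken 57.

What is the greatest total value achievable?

Best value per unit of size first: Client Z 46/3≈15.3, Client W 60/6≈10, Client N 57/19≈3, Client E 44/19≈2.32, Client A 52/23≈2.26.
Client Z: take in full, 3 Mbps for value 46 → 15 left.
Client W: take in full, 6 Mbps for value 60 → 9 left.
Only 9 Mbps remain; take 9/19 of Client N for value 57×9/19 = 27.
Total value = 133.

133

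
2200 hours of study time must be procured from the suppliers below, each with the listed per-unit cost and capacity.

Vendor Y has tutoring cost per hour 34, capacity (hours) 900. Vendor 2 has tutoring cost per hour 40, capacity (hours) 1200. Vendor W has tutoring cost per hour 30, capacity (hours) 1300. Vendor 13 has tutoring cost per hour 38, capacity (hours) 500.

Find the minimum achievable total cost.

69600

Cheapest first:
Take 1300 from Vendor W at 30 → need 900 more.
Vendor Y at 34: take all 900 hours → 0 still needed.
Vendor 13, Vendor 2: unused.
Cost = 1300×30 + 900×34 = 69600.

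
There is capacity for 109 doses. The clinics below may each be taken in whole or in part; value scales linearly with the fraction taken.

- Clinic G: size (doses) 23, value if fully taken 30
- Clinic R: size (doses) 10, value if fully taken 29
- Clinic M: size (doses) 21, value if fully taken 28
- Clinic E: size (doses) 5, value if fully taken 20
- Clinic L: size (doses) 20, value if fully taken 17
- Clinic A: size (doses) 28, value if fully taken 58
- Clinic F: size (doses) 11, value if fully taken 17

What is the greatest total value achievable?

191.35

Best value per unit of size first: Clinic E 20/5≈4, Clinic R 29/10≈2.9, Clinic A 58/28≈2.07, Clinic F 17/11≈1.55, Clinic M 28/21≈1.33, Clinic G 30/23≈1.3, Clinic L 17/20≈0.85.
Take all of Clinic E (5 doses, value 20) ; 104 doses left.
Take all of Clinic R (10 doses, value 29) ; 94 doses left.
Take all of Clinic A (28 doses, value 58) ; 66 doses left.
Take all of Clinic F (11 doses, value 17) ; 55 doses left.
All 21 doses of Clinic M fit (value 28) ; 34 remain.
All 23 doses of Clinic G fit (value 30) ; 11 remain.
11 doses left: a 11/20 share of Clinic L gives 17×11/20 = 9.35.
Total value = 191.35.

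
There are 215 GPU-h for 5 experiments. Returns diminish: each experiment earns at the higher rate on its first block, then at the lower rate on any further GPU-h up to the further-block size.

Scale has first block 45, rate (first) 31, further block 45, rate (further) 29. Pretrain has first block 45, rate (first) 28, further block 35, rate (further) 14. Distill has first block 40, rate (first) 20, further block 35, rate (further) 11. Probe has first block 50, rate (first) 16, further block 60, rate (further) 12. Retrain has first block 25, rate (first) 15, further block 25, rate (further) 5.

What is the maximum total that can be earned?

5400

Rank every tier by rate: Scale/T1 31 > Scale/T2 29 > Pretrain/T1 28 > Distill/T1 20 > Probe/T1 16 > Retrain/T1 15 > Pretrain/T2 14 > Probe/T2 12 > Distill/T2 11 > Retrain/T2 5.
Scale/T1 (31): +45 → 170 left.
Scale/T2 (29): +45 → 125 left.
Fill Pretrain T1 block (45 at 28) → 80 left.
Distill/T1 (20): +40 → 40 left.
Probe T1 at 16: only 40 left, fill 40.
Total = 31×45 + 29×45 + 28×45 + 20×40 + 16×40 = 5400.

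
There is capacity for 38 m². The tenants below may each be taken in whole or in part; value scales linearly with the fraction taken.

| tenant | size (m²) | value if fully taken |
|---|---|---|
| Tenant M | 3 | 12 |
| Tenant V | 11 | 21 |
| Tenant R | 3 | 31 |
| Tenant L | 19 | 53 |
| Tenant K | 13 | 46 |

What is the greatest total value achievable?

142

Sort by value density: Tenant R 31/3≈10.3, Tenant M 12/3≈4, Tenant K 46/13≈3.54, Tenant L 53/19≈2.79, Tenant V 21/11≈1.91.
Tenant R: take in full, 3 m² for value 31 — 35 left.
Take all of Tenant M (3 m², value 12) — 32 m² left.
Take all of Tenant K (13 m², value 46) — 19 m² left.
Take all of Tenant L (19 m², value 53) — 0 m² left.
Total value = 142.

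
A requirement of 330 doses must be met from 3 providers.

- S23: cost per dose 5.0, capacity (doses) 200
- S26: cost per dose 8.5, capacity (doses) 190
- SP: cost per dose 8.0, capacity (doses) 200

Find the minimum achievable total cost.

2040

Cheapest first:
Take 200 from S23 at 5.0 ; need 130 more.
SP (8.0): take the remaining 130 ; done.
S26: unused.
Cost = 200×5.0 + 130×8.0 = 2040.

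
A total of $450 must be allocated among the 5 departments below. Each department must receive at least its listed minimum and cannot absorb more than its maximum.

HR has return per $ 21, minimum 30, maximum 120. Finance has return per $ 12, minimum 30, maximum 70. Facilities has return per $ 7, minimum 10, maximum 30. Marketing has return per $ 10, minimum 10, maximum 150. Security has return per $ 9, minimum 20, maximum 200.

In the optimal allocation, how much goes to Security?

100

Meeting every minimum uses 30+30+10+10+20 = 100 $, leaving 350.
Highest return per $ first: HR 21 > Finance 12 > Marketing 10 > Security 9 > Facilities 7.
HR: +90 to 120 (cap) ; 260 left.
Finance: +40 to 70 (cap) ; 220 left.
Marketing: +140 to 150 (cap) ; 80 left.
Security: +80 (room for 180) → 100. Pool exhausted.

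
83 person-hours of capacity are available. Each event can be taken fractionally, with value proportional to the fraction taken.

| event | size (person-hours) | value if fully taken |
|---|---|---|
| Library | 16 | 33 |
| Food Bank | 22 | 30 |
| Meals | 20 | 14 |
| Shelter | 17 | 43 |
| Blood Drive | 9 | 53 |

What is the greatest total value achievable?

172.3

Rank by value-to-size ratio: Blood Drive 53/9≈5.89, Shelter 43/17≈2.53, Library 33/16≈2.06, Food Bank 30/22≈1.36, Meals 14/20≈0.7.
Take all of Blood Drive (9 person-hours, value 53) → 74 person-hours left.
Shelter: take in full, 17 person-hours for value 43 → 57 left.
All 16 person-hours of Library fit (value 33) → 41 remain.
Food Bank: take in full, 22 person-hours for value 30 → 19 left.
Only 19 person-hours remain; take 19/20 of Meals for value 14×19/20 = 13.3.
Total value = 172.3.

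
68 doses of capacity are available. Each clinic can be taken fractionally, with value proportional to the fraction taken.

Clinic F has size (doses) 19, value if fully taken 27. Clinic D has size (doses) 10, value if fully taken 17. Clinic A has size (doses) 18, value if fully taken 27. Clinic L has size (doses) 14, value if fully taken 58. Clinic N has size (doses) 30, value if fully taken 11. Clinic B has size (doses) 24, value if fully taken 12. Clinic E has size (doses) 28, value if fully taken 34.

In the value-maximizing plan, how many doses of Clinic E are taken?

7

Sort by value density: Clinic L 58/14≈4.14, Clinic D 17/10≈1.7, Clinic A 27/18≈1.5, Clinic F 27/19≈1.42, Clinic E 34/28≈1.21, Clinic B 12/24≈0.5, Clinic N 11/30≈0.367.
All 14 doses of Clinic L fit (value 58) → 54 remain.
All 10 doses of Clinic D fit (value 17) → 44 remain.
All 18 doses of Clinic A fit (value 27) → 26 remain.
Clinic F: take in full, 19 doses for value 27 → 7 left.
Fill the last 7 doses with part of Clinic E: 7/28 of it earns 8.5.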